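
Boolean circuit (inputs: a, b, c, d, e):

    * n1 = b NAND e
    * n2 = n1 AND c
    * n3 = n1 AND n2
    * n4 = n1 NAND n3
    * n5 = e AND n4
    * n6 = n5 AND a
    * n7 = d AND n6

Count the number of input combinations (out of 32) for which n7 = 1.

n7 = d AND n6 must be 1, so both d = 1 and n6 = 1.
n6 = n5 AND a must be 1, so both n5 = 1 and a = 1.
Satisfying assignments:
  a=1, b=0, c=0, d=1, e=1
  a=1, b=1, c=0, d=1, e=1
  a=1, b=1, c=1, d=1, e=1

3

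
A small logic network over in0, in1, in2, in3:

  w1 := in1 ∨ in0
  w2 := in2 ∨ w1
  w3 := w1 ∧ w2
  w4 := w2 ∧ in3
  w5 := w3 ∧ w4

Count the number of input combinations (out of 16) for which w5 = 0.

w5 = w3 ∧ w4 must be 0, so at least one of w3, w4 is 0.
Enumerating the 16 input combinations, 10 give w5 = 0 and 6 give w5 = 1.

10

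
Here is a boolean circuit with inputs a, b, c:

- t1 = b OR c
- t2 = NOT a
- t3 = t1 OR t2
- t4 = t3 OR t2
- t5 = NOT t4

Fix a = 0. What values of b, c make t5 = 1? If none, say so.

With a = 0 fixed, none of the 4 settings of b, c give t5 = 1.
For example, with b=0, c=1:
t1 = b OR c = 0 OR 1 = 1
t2 = NOT a = NOT 0 = 1
t3 = t1 OR t2 = 1 OR 1 = 1
t4 = t3 OR t2 = 1 OR 1 = 1
t5 = NOT t4 = NOT 1 = 0
giving t5 = 0 ≠ 1.

no solution exists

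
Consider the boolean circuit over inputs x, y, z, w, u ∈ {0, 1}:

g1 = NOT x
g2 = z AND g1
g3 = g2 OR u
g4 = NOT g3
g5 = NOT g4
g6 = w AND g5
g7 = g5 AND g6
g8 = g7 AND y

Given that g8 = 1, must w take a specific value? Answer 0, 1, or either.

g8 = g7 AND y must be 1, so both g7 = 1 and y = 1.
g7 = g5 AND g6 must be 1, so both g5 = 1 and g6 = 1.
Every assignment with g8 = 1 has w = 1; there are 5 such assignment(s).

1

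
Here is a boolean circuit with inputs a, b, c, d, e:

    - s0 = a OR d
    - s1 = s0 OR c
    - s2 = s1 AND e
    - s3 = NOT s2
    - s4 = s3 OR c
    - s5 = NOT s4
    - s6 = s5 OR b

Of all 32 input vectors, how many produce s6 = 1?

s6 = s5 OR b must be 1, so at least one of s5, b is 1.
Enumerating the 32 input combinations, 19 give s6 = 1 and 13 give s6 = 0.

19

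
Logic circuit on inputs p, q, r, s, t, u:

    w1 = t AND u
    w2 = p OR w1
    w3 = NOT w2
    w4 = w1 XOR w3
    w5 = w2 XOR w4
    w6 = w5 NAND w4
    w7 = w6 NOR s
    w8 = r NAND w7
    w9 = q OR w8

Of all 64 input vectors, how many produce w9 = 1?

61

w9 = q OR w8 must be 1, so at least one of q, w8 is 1.
Enumerating the 64 input combinations, 61 give w9 = 1 and 3 give w9 = 0.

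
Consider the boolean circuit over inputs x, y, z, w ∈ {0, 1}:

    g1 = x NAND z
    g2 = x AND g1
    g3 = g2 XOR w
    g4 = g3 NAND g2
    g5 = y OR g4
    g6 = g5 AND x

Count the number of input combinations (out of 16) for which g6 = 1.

7

g6 = g5 AND x must be 1, so both g5 = 1 and x = 1.
g5 = y OR g4 must be 1, so at least one of y, g4 is 1.
Enumerating the 16 input combinations, 7 give g6 = 1 and 9 give g6 = 0.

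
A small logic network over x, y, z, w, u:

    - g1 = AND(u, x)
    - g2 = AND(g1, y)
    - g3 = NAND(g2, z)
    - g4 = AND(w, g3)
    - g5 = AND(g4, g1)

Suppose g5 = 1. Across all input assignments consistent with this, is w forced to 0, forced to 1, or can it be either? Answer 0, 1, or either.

g5 = AND(g4, g1) must be 1, so both g4 = 1 and g1 = 1.
Every assignment with g5 = 1 has w = 1; there are 3 such assignment(s).
  x=1, y=0, z=0, w=1, u=1
  x=1, y=0, z=1, w=1, u=1
  x=1, y=1, z=0, w=1, u=1

1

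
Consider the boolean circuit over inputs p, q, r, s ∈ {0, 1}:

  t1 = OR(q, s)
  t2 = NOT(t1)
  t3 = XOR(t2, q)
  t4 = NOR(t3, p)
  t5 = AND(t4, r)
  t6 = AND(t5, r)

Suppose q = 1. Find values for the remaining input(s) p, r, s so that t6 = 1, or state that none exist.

With q = 1 fixed, none of the 8 settings of p, r, s give t6 = 1.
For example, with p=0, r=1, s=1:
t1 = OR(q, s) = OR(1, 1) = 1
t2 = NOT(t1) = NOT 1 = 0
t3 = XOR(t2, q) = XOR(0, 1) = 1
t4 = NOR(t3, p) = NOR(1, 0) = 0
t5 = AND(t4, r) = AND(0, 1) = 0
t6 = AND(t5, r) = AND(0, 1) = 0
giving t6 = 0 ≠ 1.

no solution exists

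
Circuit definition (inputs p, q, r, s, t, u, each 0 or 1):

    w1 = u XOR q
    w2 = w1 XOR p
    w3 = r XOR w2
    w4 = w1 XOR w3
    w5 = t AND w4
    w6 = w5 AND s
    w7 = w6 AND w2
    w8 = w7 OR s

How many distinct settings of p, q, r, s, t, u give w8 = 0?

w8 = w7 OR s must be 0, so both w7 = 0 and s = 0.
w7 = w6 AND w2 must be 0, so at least one of w6, w2 is 0.
Enumerating the 64 input combinations, 32 give w8 = 0 and 32 give w8 = 1.

32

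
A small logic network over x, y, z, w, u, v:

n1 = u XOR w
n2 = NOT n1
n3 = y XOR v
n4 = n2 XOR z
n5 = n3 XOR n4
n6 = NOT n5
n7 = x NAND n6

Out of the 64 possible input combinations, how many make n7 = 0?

n7 = x NAND n6 must be 0, so both x = 1 and n6 = 1.
n6 = NOT n5 must be 1, so n5 = 0.
n5 = n3 XOR n4 must be 0, so n3 and n4 are equal.
Enumerating the 64 input combinations, 16 give n7 = 0 and 48 give n7 = 1.

16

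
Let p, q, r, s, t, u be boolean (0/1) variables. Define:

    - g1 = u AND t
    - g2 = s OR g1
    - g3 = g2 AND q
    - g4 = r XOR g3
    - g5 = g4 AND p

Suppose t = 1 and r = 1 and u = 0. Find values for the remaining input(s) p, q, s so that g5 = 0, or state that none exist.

p=1, q=1, s=1

Check with t = 1 and r = 1 and u = 0 and p=1, q=1, s=1:
g1 = u AND t = 0 AND 1 = 0
g2 = s OR g1 = 1 OR 0 = 1
g3 = g2 AND q = 1 AND 1 = 1
g4 = r XOR g3 = 1 XOR 1 = 0
g5 = g4 AND p = 0 AND 1 = 0
So g5 = 0.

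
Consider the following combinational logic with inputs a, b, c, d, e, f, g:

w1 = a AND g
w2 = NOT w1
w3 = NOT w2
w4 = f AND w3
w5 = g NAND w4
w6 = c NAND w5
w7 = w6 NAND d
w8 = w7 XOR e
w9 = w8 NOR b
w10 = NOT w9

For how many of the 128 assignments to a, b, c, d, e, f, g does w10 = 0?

32

w10 = NOT w9 must be 0, so w9 = 1.
w9 = w8 NOR b must be 1, so both w8 = 0 and b = 0.
Enumerating the 128 input combinations, 32 give w10 = 0 and 96 give w10 = 1.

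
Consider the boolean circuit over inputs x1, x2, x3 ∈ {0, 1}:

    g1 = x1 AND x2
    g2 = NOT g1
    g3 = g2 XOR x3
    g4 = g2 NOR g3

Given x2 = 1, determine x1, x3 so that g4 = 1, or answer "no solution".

x1=1, x3=0

Check with x2 = 1 and x1=1, x3=0:
g1 = x1 AND x2 = 1 AND 1 = 1
g2 = NOT g1 = NOT 1 = 0
g3 = g2 XOR x3 = 0 XOR 0 = 0
g4 = g2 NOR g3 = 0 NOR 0 = 1
So g4 = 1.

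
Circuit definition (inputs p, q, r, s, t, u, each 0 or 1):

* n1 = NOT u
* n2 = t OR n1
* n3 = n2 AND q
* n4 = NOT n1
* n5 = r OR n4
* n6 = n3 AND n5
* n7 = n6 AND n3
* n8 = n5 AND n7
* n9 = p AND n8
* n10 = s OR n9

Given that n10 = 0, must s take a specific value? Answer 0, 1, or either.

0

n10 = s OR n9 must be 0, so both s = 0 and n9 = 0.
Every assignment with n10 = 0 has s = 0; there are 28 such assignment(s).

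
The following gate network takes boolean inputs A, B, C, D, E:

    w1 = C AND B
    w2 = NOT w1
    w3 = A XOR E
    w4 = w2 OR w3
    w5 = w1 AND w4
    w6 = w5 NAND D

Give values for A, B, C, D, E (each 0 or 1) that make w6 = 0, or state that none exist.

w6 = w5 NAND D must be 0, so both w5 = 1 and D = 1.
w5 = w1 AND w4 must be 1, so both w1 = 1 and w4 = 1.
Check with A=0, B=1, C=1, D=1, E=1:
w1 = C AND B = 1 AND 1 = 1
w2 = NOT w1 = NOT 1 = 0
w3 = A XOR E = 0 XOR 1 = 1
w4 = w2 OR w3 = 0 OR 1 = 1
w5 = w1 AND w4 = 1 AND 1 = 1
w6 = w5 NAND D = 1 NAND 1 = 0
So w6 = 0 as required.

A=0, B=1, C=1, D=1, E=1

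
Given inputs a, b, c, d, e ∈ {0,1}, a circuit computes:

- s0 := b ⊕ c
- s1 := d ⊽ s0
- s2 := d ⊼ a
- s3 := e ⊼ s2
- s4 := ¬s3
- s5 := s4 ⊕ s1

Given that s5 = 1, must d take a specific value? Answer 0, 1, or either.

Both values of d occur among assignments with s5 = 1:
  d=0: a=0, b=0, c=0, d=0, e=0
  d=1: a=0, b=0, c=0, d=1, e=1

either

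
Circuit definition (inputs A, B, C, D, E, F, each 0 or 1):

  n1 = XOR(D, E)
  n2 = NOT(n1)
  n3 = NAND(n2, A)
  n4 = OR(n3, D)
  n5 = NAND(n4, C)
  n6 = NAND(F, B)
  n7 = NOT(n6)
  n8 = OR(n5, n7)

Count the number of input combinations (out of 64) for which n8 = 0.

n8 = OR(n5, n7) must be 0, so both n5 = 0 and n7 = 0.
n5 = NAND(n4, C) must be 0, so both n4 = 1 and C = 1.
Enumerating the 64 input combinations, 21 give n8 = 0 and 43 give n8 = 1.

21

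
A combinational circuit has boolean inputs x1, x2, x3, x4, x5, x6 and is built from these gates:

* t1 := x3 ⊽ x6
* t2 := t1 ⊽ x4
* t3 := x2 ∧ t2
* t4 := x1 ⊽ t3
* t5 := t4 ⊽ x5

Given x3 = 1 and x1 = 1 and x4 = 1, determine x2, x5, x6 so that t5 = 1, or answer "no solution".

x2=1, x5=0, x6=0

Check with x3 = 1 and x1 = 1 and x4 = 1 and x2=1, x5=0, x6=0:
t1 = x3 ⊽ x6 = 1 ⊽ 0 = 0
t2 = t1 ⊽ x4 = 0 ⊽ 1 = 0
t3 = x2 ∧ t2 = 1 ∧ 0 = 0
t4 = x1 ⊽ t3 = 1 ⊽ 0 = 0
t5 = t4 ⊽ x5 = 0 ⊽ 0 = 1
So t5 = 1.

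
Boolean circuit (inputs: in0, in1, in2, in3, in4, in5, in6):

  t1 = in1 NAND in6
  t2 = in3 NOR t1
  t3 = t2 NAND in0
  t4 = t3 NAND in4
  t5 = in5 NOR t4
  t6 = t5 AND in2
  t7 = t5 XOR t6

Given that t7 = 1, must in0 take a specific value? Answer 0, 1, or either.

either

Both values of in0 occur among assignments with t7 = 1:
  in0=0: in0=0, in1=0, in2=0, in3=0, in4=1, in5=0, in6=0
  in0=1: in0=1, in1=0, in2=0, in3=0, in4=1, in5=0, in6=0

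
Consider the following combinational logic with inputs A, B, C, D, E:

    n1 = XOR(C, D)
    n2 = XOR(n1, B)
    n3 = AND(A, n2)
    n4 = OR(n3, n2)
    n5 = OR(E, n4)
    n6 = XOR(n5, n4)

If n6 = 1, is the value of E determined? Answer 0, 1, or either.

n6 = XOR(n5, n4) must be 1, so n5 and n4 differ.
Every assignment with n6 = 1 has E = 1; there are 8 such assignment(s).

1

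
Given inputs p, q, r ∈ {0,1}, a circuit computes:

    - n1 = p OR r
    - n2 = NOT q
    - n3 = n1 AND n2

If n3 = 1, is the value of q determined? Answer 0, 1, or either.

n3 = n1 AND n2 must be 1, so both n1 = 1 and n2 = 1.
n1 = p OR r must be 1, so at least one of p, r is 1.
n2 = NOT q must be 1, so q = 0.
Every assignment with n3 = 1 has q = 0; there are 3 such assignment(s).
  p=0, q=0, r=1
  p=1, q=0, r=0
  p=1, q=0, r=1

0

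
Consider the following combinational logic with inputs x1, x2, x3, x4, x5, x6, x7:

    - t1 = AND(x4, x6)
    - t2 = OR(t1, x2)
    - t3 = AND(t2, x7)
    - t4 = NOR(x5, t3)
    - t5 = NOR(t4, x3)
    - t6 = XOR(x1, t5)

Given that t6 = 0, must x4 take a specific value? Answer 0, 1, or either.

Both values of x4 occur among assignments with t6 = 0:
  x4=0: x1=0, x2=0, x3=0, x4=0, x5=0, x6=0, x7=0
  x4=1: x1=0, x2=0, x3=0, x4=1, x5=0, x6=0, x7=0

either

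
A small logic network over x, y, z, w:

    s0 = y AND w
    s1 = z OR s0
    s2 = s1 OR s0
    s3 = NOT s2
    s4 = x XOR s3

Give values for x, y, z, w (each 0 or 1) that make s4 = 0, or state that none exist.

Check with x=0 y=1 z=1 w=1:
s0 = y AND w = 1 AND 1 = 1
s1 = z OR s0 = 1 OR 1 = 1
s2 = s1 OR s0 = 1 OR 1 = 1
s3 = NOT s2 = NOT 1 = 0
s4 = x XOR s3 = 0 XOR 0 = 0
So s4 = 0 as required.

x=0 y=1 z=1 w=1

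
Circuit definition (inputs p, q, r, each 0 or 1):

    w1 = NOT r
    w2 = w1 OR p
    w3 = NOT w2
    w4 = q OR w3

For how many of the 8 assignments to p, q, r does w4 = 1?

w4 = q OR w3 must be 1, so at least one of q, w3 is 1.
Satisfying assignments:
  p=0, q=0, r=1
  p=0, q=1, r=0
  p=0, q=1, r=1
  p=1, q=1, r=0
  p=1, q=1, r=1

5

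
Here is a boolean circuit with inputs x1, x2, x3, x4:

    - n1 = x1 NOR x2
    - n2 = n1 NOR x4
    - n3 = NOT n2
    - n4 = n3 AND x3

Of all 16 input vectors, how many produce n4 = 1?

5

n4 = n3 AND x3 must be 1, so both n3 = 1 and x3 = 1.
n3 = NOT n2 must be 1, so n2 = 0.
Enumerating the 16 input combinations, 5 give n4 = 1 and 11 give n4 = 0.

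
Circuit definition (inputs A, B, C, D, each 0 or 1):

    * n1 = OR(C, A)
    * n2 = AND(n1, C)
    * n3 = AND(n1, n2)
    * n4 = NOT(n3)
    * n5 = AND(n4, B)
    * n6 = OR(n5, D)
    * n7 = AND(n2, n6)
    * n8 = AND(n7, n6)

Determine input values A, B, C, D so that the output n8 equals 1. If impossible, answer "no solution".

A=0 B=0 C=1 D=1

n8 = AND(n7, n6) must be 1, so both n7 = 1 and n6 = 1.
Check with A=0 B=0 C=1 D=1:
n1 = OR(C, A) = OR(1, 0) = 1
n2 = AND(n1, C) = AND(1, 1) = 1
n3 = AND(n1, n2) = AND(1, 1) = 1
n4 = NOT(n3) = NOT 1 = 0
n5 = AND(n4, B) = AND(0, 0) = 0
n6 = OR(n5, D) = OR(0, 1) = 1
n7 = AND(n2, n6) = AND(1, 1) = 1
n8 = AND(n7, n6) = AND(1, 1) = 1
So n8 = 1 as required.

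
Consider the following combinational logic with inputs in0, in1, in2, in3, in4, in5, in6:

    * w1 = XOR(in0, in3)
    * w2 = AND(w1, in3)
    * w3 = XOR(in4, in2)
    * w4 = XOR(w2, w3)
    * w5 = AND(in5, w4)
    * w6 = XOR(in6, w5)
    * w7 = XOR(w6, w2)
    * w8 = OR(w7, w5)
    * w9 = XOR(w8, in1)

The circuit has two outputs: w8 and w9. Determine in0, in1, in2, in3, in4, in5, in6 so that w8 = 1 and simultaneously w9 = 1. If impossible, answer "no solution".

Check with in0=0 in1=0 in2=0 in3=1 in4=0 in5=0 in6=0:
w1 = XOR(in0, in3) = XOR(0, 1) = 1
w2 = AND(w1, in3) = AND(1, 1) = 1
w3 = XOR(in4, in2) = XOR(0, 0) = 0
w4 = XOR(w2, w3) = XOR(1, 0) = 1
w5 = AND(in5, w4) = AND(0, 1) = 0
w6 = XOR(in6, w5) = XOR(0, 0) = 0
w7 = XOR(w6, w2) = XOR(0, 1) = 1
w8 = OR(w7, w5) = OR(1, 0) = 1
w9 = XOR(w8, in1) = XOR(1, 0) = 1
So w8 = 1 and w9 = 1.

in0=0 in1=0 in2=0 in3=1 in4=0 in5=0 in6=0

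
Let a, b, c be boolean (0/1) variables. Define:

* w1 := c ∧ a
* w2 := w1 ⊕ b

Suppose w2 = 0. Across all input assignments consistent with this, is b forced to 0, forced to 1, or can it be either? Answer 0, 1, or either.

Both values of b occur among assignments with w2 = 0:
  b=0: a=0, b=0, c=0
  b=1: a=1, b=1, c=1

either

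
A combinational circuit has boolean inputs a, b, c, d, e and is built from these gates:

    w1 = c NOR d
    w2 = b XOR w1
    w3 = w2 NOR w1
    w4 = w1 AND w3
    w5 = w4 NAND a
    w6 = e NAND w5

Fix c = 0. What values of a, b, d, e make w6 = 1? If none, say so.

a=1, b=1, d=0, e=0

w6 = e NAND w5 must be 1, so at least one of e, w5 is 0.
Check with c = 0 and a=1, b=1, d=0, e=0:
w1 = c NOR d = 0 NOR 0 = 1
w2 = b XOR w1 = 1 XOR 1 = 0
w3 = w2 NOR w1 = 0 NOR 1 = 0
w4 = w1 AND w3 = 1 AND 0 = 0
w5 = w4 NAND a = 0 NAND 1 = 1
w6 = e NAND w5 = 0 NAND 1 = 1
So w6 = 1.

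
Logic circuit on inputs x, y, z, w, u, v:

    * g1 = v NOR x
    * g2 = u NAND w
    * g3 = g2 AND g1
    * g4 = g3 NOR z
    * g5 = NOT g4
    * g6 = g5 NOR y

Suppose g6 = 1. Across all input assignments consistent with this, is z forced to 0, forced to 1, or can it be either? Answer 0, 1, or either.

g6 = g5 NOR y must be 1, so both g5 = 0 and y = 0.
Every assignment with g6 = 1 has z = 0; there are 13 such assignment(s).

0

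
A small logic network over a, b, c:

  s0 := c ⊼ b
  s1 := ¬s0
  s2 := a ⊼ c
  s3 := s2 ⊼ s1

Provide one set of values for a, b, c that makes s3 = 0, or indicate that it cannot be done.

s3 = s2 ⊼ s1 must be 0, so both s2 = 1 and s1 = 1.
Check with a=0, b=1, c=1:
s0 = c ⊼ b = 1 ⊼ 1 = 0
s1 = ¬s0 = ¬0 = 1
s2 = a ⊼ c = 0 ⊼ 1 = 1
s3 = s2 ⊼ s1 = 1 ⊼ 1 = 0
So s3 = 0 as required.

a=0, b=1, c=1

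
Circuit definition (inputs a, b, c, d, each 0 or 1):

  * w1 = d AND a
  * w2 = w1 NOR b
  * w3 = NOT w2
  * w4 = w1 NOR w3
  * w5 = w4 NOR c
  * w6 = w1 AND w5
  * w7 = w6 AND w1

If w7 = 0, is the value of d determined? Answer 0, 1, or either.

Both values of d occur among assignments with w7 = 0:
  d=0: a=0, b=0, c=0, d=0
  d=1: a=0, b=0, c=0, d=1

either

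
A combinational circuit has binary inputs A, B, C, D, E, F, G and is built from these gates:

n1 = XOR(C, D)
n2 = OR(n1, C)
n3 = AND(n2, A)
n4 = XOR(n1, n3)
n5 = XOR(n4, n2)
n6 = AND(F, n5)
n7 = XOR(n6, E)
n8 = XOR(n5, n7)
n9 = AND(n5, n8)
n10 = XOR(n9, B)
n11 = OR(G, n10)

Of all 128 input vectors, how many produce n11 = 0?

n11 = OR(G, n10) must be 0, so both G = 0 and n10 = 0.
n10 = XOR(n9, B) must be 0, so n9 and B are equal.
Enumerating the 128 input combinations, 32 give n11 = 0 and 96 give n11 = 1.

32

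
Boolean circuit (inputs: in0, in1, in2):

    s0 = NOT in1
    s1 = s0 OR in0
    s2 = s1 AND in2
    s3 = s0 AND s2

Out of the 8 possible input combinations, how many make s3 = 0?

6

s3 = s0 AND s2 must be 0, so at least one of s0, s2 is 0.
Enumerating the 8 input combinations, 6 give s3 = 0 and 2 give s3 = 1.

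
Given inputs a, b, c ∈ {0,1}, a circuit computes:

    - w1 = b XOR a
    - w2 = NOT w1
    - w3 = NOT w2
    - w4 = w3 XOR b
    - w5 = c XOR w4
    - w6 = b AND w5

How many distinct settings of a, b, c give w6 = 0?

w6 = b AND w5 must be 0, so at least one of b, w5 is 0.
Satisfying assignments:
  a=0, b=0, c=0
  a=0, b=0, c=1
  a=0, b=1, c=0
  a=1, b=0, c=0
  a=1, b=0, c=1
  a=1, b=1, c=1

6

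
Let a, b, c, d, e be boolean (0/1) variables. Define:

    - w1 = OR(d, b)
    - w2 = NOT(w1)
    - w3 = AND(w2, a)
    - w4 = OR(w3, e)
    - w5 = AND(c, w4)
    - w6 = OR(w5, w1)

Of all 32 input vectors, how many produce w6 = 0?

5

w6 = OR(w5, w1) must be 0, so both w5 = 0 and w1 = 0.
Satisfying assignments:
  a=0, b=0, c=0, d=0, e=0
  a=0, b=0, c=0, d=0, e=1
  a=0, b=0, c=1, d=0, e=0
  a=1, b=0, c=0, d=0, e=0
  a=1, b=0, c=0, d=0, e=1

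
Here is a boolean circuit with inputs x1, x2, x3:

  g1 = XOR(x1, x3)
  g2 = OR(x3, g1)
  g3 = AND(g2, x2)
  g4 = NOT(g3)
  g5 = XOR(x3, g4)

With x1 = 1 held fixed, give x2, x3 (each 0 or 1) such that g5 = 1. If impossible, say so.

Check with x1 = 1 and x2=1, x3=1:
g1 = XOR(x1, x3) = XOR(1, 1) = 0
g2 = OR(x3, g1) = OR(1, 0) = 1
g3 = AND(g2, x2) = AND(1, 1) = 1
g4 = NOT(g3) = NOT 1 = 0
g5 = XOR(x3, g4) = XOR(1, 0) = 1
So g5 = 1.

x2=1, x3=1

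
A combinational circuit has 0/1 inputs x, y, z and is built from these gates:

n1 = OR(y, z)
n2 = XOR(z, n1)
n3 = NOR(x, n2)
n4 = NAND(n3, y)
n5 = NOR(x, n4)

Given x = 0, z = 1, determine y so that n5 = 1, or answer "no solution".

n5 = NOR(x, n4) must be 1, so both x = 0 and n4 = 0.
n4 = NAND(n3, y) must be 0, so both n3 = 1 and y = 1.
Check with x = 0, z = 1 and y=1:
n1 = OR(y, z) = OR(1, 1) = 1
n2 = XOR(z, n1) = XOR(1, 1) = 0
n3 = NOR(x, n2) = NOR(0, 0) = 1
n4 = NAND(n3, y) = NAND(1, 1) = 0
n5 = NOR(x, n4) = NOR(0, 0) = 1
So n5 = 1.

y=1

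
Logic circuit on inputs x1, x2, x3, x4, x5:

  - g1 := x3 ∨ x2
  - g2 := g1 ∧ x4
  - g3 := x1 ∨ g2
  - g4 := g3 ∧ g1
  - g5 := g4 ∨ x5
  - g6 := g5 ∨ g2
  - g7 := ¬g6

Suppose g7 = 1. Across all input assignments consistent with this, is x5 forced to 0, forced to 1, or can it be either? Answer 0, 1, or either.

g7 = ¬g6 must be 1, so g6 = 0.
g6 = g5 ∨ g2 must be 0, so both g5 = 0 and g2 = 0.
g5 = g4 ∨ x5 must be 0, so both g4 = 0 and x5 = 0.
Every assignment with g7 = 1 has x5 = 0; there are 7 such assignment(s).

0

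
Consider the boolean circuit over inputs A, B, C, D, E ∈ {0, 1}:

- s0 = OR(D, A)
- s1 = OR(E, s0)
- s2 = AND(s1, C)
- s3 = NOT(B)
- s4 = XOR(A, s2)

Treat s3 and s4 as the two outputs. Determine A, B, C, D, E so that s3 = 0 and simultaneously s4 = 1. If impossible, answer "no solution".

A=0 B=1 C=1 D=0 E=1

Check with A=0 B=1 C=1 D=0 E=1:
s0 = OR(D, A) = OR(0, 0) = 0
s1 = OR(E, s0) = OR(1, 0) = 1
s2 = AND(s1, C) = AND(1, 1) = 1
s3 = NOT(B) = NOT 1 = 0
s4 = XOR(A, s2) = XOR(0, 1) = 1
So s3 = 0 and s4 = 1.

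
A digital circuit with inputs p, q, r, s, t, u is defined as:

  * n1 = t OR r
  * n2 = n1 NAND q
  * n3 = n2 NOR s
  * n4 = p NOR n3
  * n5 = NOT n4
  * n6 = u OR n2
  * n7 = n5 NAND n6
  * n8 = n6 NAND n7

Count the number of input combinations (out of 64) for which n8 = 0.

n8 = n6 NAND n7 must be 0, so both n6 = 1 and n7 = 1.
n6 = u OR n2 must be 1, so at least one of u, n2 is 1.
n7 = n5 NAND n6 must be 1, so at least one of n5, n6 is 0.
Enumerating the 64 input combinations, 23 give n8 = 0 and 41 give n8 = 1.

23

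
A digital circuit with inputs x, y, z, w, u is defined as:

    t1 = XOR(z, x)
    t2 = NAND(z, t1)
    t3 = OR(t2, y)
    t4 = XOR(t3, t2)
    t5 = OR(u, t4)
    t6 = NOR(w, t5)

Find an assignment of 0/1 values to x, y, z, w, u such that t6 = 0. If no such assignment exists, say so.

t6 = NOR(w, t5) must be 0, so at least one of w, t5 is 1.
Check with x=0 y=1 z=1 w=1 u=1:
t1 = XOR(z, x) = XOR(1, 0) = 1
t2 = NAND(z, t1) = NAND(1, 1) = 0
t3 = OR(t2, y) = OR(0, 1) = 1
t4 = XOR(t3, t2) = XOR(1, 0) = 1
t5 = OR(u, t4) = OR(1, 1) = 1
t6 = NOR(w, t5) = NOR(1, 1) = 0
So t6 = 0 as required.

x=0 y=1 z=1 w=1 u=1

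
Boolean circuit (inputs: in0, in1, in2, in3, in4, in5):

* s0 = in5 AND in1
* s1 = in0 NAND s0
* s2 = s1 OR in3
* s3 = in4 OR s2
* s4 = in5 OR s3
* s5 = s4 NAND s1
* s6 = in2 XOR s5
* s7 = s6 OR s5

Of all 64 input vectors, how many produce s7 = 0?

28

s7 = s6 OR s5 must be 0, so both s6 = 0 and s5 = 0.
s6 = in2 XOR s5 must be 0, so in2 and s5 are equal.
Enumerating the 64 input combinations, 28 give s7 = 0 and 36 give s7 = 1.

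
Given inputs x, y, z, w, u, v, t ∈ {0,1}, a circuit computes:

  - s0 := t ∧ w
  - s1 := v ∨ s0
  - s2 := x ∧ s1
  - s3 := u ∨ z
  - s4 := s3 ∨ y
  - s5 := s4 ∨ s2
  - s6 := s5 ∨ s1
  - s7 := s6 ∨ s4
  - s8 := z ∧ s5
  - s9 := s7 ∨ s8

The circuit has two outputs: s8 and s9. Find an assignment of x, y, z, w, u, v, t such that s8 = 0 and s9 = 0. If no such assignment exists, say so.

Check with x=1, y=0, z=0, w=0, u=0, v=0, t=1:
s0 = t ∧ w = 1 ∧ 0 = 0
s1 = v ∨ s0 = 0 ∨ 0 = 0
s2 = x ∧ s1 = 1 ∧ 0 = 0
s3 = u ∨ z = 0 ∨ 0 = 0
s4 = s3 ∨ y = 0 ∨ 0 = 0
s5 = s4 ∨ s2 = 0 ∨ 0 = 0
s6 = s5 ∨ s1 = 0 ∨ 0 = 0
s7 = s6 ∨ s4 = 0 ∨ 0 = 0
s8 = z ∧ s5 = 0 ∧ 0 = 0
s9 = s7 ∨ s8 = 0 ∨ 0 = 0
So s8 = 0 and s9 = 0.

x=1, y=0, z=0, w=0, u=0, v=0, t=1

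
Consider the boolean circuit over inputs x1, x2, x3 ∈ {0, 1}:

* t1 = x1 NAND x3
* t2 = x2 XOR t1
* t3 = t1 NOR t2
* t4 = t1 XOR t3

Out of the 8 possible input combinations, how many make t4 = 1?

t4 = t1 XOR t3 must be 1, so t1 and t3 differ.
Enumerating the 8 input combinations, 7 give t4 = 1 and 1 give t4 = 0.

7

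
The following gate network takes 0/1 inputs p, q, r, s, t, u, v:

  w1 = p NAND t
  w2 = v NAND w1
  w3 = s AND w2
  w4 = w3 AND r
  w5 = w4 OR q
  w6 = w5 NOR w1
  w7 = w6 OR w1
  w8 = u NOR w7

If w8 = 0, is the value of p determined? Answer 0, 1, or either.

Both values of p occur among assignments with w8 = 0:
  p=0: p=0, q=0, r=0, s=0, t=0, u=0, v=0
  p=1: p=1, q=0, r=0, s=0, t=0, u=0, v=0

either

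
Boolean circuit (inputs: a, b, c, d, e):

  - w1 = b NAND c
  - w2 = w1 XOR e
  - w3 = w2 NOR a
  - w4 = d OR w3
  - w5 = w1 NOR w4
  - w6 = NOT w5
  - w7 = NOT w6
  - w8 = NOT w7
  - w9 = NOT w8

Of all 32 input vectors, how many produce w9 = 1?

w9 = NOT w8 must be 1, so w8 = 0.
w8 = NOT w7 must be 0, so w7 = 1.
w7 = NOT w6 must be 1, so w6 = 0.
Satisfying assignments:
  a=0, b=1, c=1, d=0, e=1
  a=1, b=1, c=1, d=0, e=0
  a=1, b=1, c=1, d=0, e=1

3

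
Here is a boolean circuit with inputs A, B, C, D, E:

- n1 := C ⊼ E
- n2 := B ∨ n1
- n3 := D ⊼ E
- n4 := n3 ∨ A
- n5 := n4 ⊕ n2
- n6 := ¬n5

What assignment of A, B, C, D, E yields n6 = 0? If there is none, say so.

Check with A=0, B=1, C=1, D=1, E=1:
n1 = C ⊼ E = 1 ⊼ 1 = 0
n2 = B ∨ n1 = 1 ∨ 0 = 1
n3 = D ⊼ E = 1 ⊼ 1 = 0
n4 = n3 ∨ A = 0 ∨ 0 = 0
n5 = n4 ⊕ n2 = 0 ⊕ 1 = 1
n6 = ¬n5 = ¬1 = 0
So n6 = 0 as required.

A=0, B=1, C=1, D=1, E=1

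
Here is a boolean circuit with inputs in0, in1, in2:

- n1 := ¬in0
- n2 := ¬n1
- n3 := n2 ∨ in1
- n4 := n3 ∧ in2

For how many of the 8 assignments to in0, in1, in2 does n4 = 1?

3

n4 = n3 ∧ in2 must be 1, so both n3 = 1 and in2 = 1.
n3 = n2 ∨ in1 must be 1, so at least one of n2, in1 is 1.
Satisfying assignments:
  in0=0, in1=1, in2=1
  in0=1, in1=0, in2=1
  in0=1, in1=1, in2=1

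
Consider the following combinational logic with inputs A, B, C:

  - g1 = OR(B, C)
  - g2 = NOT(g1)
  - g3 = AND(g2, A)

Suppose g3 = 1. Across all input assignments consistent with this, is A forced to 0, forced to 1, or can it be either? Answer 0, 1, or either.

1

g3 = AND(g2, A) must be 1, so both g2 = 1 and A = 1.
Every assignment with g3 = 1 has A = 1; there are 1 such assignment(s).
  A=1, B=0, C=0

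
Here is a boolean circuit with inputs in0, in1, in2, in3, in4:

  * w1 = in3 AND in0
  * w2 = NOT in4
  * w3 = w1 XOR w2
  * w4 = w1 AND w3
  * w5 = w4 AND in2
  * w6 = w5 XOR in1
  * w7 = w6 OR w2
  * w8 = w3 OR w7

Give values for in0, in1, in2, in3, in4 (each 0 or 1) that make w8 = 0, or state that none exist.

in0=0 in1=0 in2=0 in3=0 in4=1

Check with in0=0 in1=0 in2=0 in3=0 in4=1:
w1 = in3 AND in0 = 0 AND 0 = 0
w2 = NOT in4 = NOT 1 = 0
w3 = w1 XOR w2 = 0 XOR 0 = 0
w4 = w1 AND w3 = 0 AND 0 = 0
w5 = w4 AND in2 = 0 AND 0 = 0
w6 = w5 XOR in1 = 0 XOR 0 = 0
w7 = w6 OR w2 = 0 OR 0 = 0
w8 = w3 OR w7 = 0 OR 0 = 0
So w8 = 0 as required.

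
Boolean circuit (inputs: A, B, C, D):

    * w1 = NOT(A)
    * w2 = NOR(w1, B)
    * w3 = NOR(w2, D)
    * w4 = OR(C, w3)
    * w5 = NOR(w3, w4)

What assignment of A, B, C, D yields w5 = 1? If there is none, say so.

w5 = NOR(w3, w4) must be 1, so both w3 = 0 and w4 = 0.
w3 = NOR(w2, D) must be 0, so at least one of w2, D is 1.
Check with A=0 B=0 C=0 D=1:
w1 = NOT(A) = NOT 0 = 1
w2 = NOR(w1, B) = NOR(1, 0) = 0
w3 = NOR(w2, D) = NOR(0, 1) = 0
w4 = OR(C, w3) = OR(0, 0) = 0
w5 = NOR(w3, w4) = NOR(0, 0) = 1
So w5 = 1 as required.

A=0 B=0 C=0 D=1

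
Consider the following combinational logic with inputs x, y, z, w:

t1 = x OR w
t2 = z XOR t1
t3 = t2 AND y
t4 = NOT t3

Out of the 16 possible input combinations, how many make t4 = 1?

t4 = NOT t3 must be 1, so t3 = 0.
t3 = t2 AND y must be 0, so at least one of t2, y is 0.
Enumerating the 16 input combinations, 12 give t4 = 1 and 4 give t4 = 0.

12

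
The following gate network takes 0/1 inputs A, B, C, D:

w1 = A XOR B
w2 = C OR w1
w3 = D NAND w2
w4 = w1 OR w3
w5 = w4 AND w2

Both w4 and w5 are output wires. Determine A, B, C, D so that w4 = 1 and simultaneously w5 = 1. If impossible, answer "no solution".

Check with A=1 B=0 C=0 D=1:
w1 = A XOR B = 1 XOR 0 = 1
w2 = C OR w1 = 0 OR 1 = 1
w3 = D NAND w2 = 1 NAND 1 = 0
w4 = w1 OR w3 = 1 OR 0 = 1
w5 = w4 AND w2 = 1 AND 1 = 1
So w4 = 1 and w5 = 1.

A=1 B=0 C=0 D=1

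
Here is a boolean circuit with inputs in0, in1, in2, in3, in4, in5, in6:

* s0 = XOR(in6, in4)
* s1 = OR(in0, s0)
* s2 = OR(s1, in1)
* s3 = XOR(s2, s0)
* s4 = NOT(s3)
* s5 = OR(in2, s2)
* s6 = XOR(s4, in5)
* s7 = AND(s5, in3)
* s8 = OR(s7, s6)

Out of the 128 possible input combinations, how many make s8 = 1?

94

s8 = OR(s7, s6) must be 1, so at least one of s7, s6 is 1.
Enumerating the 128 input combinations, 94 give s8 = 1 and 34 give s8 = 0.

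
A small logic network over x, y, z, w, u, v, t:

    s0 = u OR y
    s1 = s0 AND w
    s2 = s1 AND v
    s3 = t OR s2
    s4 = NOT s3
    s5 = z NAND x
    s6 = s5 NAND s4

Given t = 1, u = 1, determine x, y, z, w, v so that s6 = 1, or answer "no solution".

x=0, y=0, z=0, w=1, v=1

s6 = s5 NAND s4 must be 1, so at least one of s5, s4 is 0.
Check with t = 1, u = 1 and x=0, y=0, z=0, w=1, v=1:
s0 = u OR y = 1 OR 0 = 1
s1 = s0 AND w = 1 AND 1 = 1
s2 = s1 AND v = 1 AND 1 = 1
s3 = t OR s2 = 1 OR 1 = 1
s4 = NOT s3 = NOT 1 = 0
s5 = z NAND x = 0 NAND 0 = 1
s6 = s5 NAND s4 = 1 NAND 0 = 1
So s6 = 1.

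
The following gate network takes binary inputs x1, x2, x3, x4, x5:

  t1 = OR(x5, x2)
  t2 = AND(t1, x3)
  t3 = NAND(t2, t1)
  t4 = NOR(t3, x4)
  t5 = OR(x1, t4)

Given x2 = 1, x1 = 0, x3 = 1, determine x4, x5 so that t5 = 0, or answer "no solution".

x4=1 x5=0

t5 = OR(x1, t4) must be 0, so both x1 = 0 and t4 = 0.
t4 = NOR(t3, x4) must be 0, so at least one of t3, x4 is 1.
Check with x2 = 1, x1 = 0, x3 = 1 and x4=1, x5=0:
t1 = OR(x5, x2) = OR(0, 1) = 1
t2 = AND(t1, x3) = AND(1, 1) = 1
t3 = NAND(t2, t1) = NAND(1, 1) = 0
t4 = NOR(t3, x4) = NOR(0, 1) = 0
t5 = OR(x1, t4) = OR(0, 0) = 0
So t5 = 0.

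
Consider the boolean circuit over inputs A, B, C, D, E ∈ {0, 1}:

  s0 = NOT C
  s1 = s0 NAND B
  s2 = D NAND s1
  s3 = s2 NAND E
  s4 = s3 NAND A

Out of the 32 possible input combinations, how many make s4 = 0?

11

s4 = s3 NAND A must be 0, so both s3 = 1 and A = 1.
s3 = s2 NAND E must be 1, so at least one of s2, E is 0.
Enumerating the 32 input combinations, 11 give s4 = 0 and 21 give s4 = 1.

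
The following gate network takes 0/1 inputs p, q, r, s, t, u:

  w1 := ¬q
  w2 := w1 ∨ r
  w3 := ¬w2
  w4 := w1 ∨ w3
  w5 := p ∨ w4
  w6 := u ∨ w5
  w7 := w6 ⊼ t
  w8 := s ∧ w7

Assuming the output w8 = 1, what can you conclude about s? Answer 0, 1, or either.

w8 = s ∧ w7 must be 1, so both s = 1 and w7 = 1.
w7 = w6 ⊼ t must be 1, so at least one of w6, t is 0.
Every assignment with w8 = 1 has s = 1; there are 17 such assignment(s).

1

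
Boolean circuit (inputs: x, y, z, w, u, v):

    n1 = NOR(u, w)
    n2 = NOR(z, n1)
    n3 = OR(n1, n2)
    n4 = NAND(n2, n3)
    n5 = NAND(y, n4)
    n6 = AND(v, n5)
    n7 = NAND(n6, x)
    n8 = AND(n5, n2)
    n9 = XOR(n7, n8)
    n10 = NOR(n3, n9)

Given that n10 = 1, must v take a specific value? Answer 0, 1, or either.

n10 = NOR(n3, n9) must be 1, so both n3 = 0 and n9 = 0.
Every assignment with n10 = 1 has v = 1; there are 3 such assignment(s).
  x=1, y=0, z=1, w=0, u=1, v=1
  x=1, y=0, z=1, w=1, u=0, v=1
  x=1, y=0, z=1, w=1, u=1, v=1

1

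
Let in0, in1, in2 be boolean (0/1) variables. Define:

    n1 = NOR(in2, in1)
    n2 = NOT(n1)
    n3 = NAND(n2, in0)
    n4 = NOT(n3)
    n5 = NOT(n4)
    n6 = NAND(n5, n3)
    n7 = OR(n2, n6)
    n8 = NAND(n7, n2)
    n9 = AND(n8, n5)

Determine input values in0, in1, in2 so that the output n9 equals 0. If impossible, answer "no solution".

n9 = AND(n8, n5) must be 0, so at least one of n8, n5 is 0.
Check with in0=0, in1=0, in2=1:
n1 = NOR(in2, in1) = NOR(1, 0) = 0
n2 = NOT(n1) = NOT 0 = 1
n3 = NAND(n2, in0) = NAND(1, 0) = 1
n4 = NOT(n3) = NOT 1 = 0
n5 = NOT(n4) = NOT 0 = 1
n6 = NAND(n5, n3) = NAND(1, 1) = 0
n7 = OR(n2, n6) = OR(1, 0) = 1
n8 = NAND(n7, n2) = NAND(1, 1) = 0
n9 = AND(n8, n5) = AND(0, 1) = 0
So n9 = 0 as required.

in0=0, in1=0, in2=1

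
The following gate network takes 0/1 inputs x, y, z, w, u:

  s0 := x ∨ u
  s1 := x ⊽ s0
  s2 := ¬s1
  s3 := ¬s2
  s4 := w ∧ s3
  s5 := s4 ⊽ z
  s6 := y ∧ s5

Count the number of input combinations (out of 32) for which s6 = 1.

s6 = y ∧ s5 must be 1, so both y = 1 and s5 = 1.
s5 = s4 ⊽ z must be 1, so both s4 = 0 and z = 0.
Enumerating the 32 input combinations, 7 give s6 = 1 and 25 give s6 = 0.

7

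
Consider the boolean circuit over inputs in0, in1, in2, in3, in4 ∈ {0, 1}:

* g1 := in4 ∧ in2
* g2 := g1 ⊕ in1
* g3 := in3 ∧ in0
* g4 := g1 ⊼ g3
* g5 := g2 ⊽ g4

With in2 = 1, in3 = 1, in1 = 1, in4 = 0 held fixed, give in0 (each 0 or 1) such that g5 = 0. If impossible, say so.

in0=0

Check with in2 = 1, in3 = 1, in1 = 1, in4 = 0 and in0=0:
g1 = in4 ∧ in2 = 0 ∧ 1 = 0
g2 = g1 ⊕ in1 = 0 ⊕ 1 = 1
g3 = in3 ∧ in0 = 1 ∧ 0 = 0
g4 = g1 ⊼ g3 = 0 ⊼ 0 = 1
g5 = g2 ⊽ g4 = 1 ⊽ 1 = 0
So g5 = 0.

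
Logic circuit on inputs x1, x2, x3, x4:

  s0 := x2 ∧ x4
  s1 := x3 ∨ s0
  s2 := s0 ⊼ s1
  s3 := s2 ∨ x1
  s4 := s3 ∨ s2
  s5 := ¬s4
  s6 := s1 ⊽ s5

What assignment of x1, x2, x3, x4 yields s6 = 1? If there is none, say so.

x1=0 x2=1 x3=0 x4=0

s6 = s1 ⊽ s5 must be 1, so both s1 = 0 and s5 = 0.
s1 = x3 ∨ s0 must be 0, so both x3 = 0 and s0 = 0.
s5 = ¬s4 must be 0, so s4 = 1.
Check with x1=0 x2=1 x3=0 x4=0:
s0 = x2 ∧ x4 = 1 ∧ 0 = 0
s1 = x3 ∨ s0 = 0 ∨ 0 = 0
s2 = s0 ⊼ s1 = 0 ⊼ 0 = 1
s3 = s2 ∨ x1 = 1 ∨ 0 = 1
s4 = s3 ∨ s2 = 1 ∨ 1 = 1
s5 = ¬s4 = ¬1 = 0
s6 = s1 ⊽ s5 = 0 ⊽ 0 = 1
So s6 = 1 as required.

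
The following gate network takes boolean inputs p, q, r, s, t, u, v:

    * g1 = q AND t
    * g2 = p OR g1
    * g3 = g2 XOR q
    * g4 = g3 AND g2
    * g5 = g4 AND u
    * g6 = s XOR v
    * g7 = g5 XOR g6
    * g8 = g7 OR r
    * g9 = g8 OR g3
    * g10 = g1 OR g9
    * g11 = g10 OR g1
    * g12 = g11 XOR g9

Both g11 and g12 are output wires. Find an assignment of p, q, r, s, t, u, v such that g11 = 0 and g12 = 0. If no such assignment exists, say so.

Check with p=1 q=1 r=0 s=1 t=0 u=0 v=1:
g1 = q AND t = 1 AND 0 = 0
g2 = p OR g1 = 1 OR 0 = 1
g3 = g2 XOR q = 1 XOR 1 = 0
g4 = g3 AND g2 = 0 AND 1 = 0
g5 = g4 AND u = 0 AND 0 = 0
g6 = s XOR v = 1 XOR 1 = 0
g7 = g5 XOR g6 = 0 XOR 0 = 0
g8 = g7 OR r = 0 OR 0 = 0
g9 = g8 OR g3 = 0 OR 0 = 0
g10 = g1 OR g9 = 0 OR 0 = 0
g11 = g10 OR g1 = 0 OR 0 = 0
g12 = g11 XOR g9 = 0 XOR 0 = 0
So g11 = 0 and g12 = 0.

p=1 q=1 r=0 s=1 t=0 u=0 v=1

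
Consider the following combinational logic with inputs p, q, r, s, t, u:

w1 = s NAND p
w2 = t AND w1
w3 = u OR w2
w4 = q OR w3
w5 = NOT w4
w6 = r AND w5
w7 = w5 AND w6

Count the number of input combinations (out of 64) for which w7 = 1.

5

w7 = w5 AND w6 must be 1, so both w5 = 1 and w6 = 1.
w5 = NOT w4 must be 1, so w4 = 0.
w6 = r AND w5 must be 1, so both r = 1 and w5 = 1.
Satisfying assignments:
  p=0, q=0, r=1, s=0, t=0, u=0
  p=0, q=0, r=1, s=1, t=0, u=0
  p=1, q=0, r=1, s=0, t=0, u=0
  p=1, q=0, r=1, s=1, t=0, u=0
  p=1, q=0, r=1, s=1, t=1, u=0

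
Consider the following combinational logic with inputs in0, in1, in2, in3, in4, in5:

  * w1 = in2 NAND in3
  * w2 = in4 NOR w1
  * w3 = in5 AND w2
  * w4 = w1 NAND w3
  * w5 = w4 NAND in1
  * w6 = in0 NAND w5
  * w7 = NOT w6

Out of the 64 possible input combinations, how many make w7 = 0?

w7 = NOT w6 must be 0, so w6 = 1.
w6 = in0 NAND w5 must be 1, so at least one of in0, w5 is 0.
Enumerating the 64 input combinations, 48 give w7 = 0 and 16 give w7 = 1.

48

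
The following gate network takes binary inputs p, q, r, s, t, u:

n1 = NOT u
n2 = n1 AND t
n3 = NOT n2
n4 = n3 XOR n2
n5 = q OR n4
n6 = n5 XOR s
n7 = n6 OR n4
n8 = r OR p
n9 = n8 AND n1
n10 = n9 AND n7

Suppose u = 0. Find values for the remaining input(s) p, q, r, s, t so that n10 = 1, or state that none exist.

p=1 q=0 r=0 s=1 t=1

n10 = n9 AND n7 must be 1, so both n9 = 1 and n7 = 1.
Check with u = 0 and p=1, q=0, r=0, s=1, t=1:
n1 = NOT u = NOT 0 = 1
n2 = n1 AND t = 1 AND 1 = 1
n3 = NOT n2 = NOT 1 = 0
n4 = n3 XOR n2 = 0 XOR 1 = 1
n5 = q OR n4 = 0 OR 1 = 1
n6 = n5 XOR s = 1 XOR 1 = 0
n7 = n6 OR n4 = 0 OR 1 = 1
n8 = r OR p = 0 OR 1 = 1
n9 = n8 AND n1 = 1 AND 1 = 1
n10 = n9 AND n7 = 1 AND 1 = 1
So n10 = 1.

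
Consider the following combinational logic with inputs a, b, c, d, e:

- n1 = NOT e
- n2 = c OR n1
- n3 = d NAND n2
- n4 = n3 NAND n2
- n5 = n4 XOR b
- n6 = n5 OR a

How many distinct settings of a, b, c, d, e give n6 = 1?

24

n6 = n5 OR a must be 1, so at least one of n5, a is 1.
Enumerating the 32 input combinations, 24 give n6 = 1 and 8 give n6 = 0.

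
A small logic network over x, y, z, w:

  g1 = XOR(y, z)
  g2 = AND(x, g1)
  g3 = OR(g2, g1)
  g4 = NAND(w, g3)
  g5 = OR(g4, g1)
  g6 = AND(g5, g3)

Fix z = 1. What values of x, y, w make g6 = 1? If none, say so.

g6 = AND(g5, g3) must be 1, so both g5 = 1 and g3 = 1.
Check with z = 1 and x=0, y=0, w=0:
g1 = XOR(y, z) = XOR(0, 1) = 1
g2 = AND(x, g1) = AND(0, 1) = 0
g3 = OR(g2, g1) = OR(0, 1) = 1
g4 = NAND(w, g3) = NAND(0, 1) = 1
g5 = OR(g4, g1) = OR(1, 1) = 1
g6 = AND(g5, g3) = AND(1, 1) = 1
So g6 = 1.

x=0 y=0 w=0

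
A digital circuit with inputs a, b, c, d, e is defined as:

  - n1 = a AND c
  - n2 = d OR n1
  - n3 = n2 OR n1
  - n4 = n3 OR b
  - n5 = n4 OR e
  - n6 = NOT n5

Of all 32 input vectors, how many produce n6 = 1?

n6 = NOT n5 must be 1, so n5 = 0.
n5 = n4 OR e must be 0, so both n4 = 0 and e = 0.
n4 = n3 OR b must be 0, so both n3 = 0 and b = 0.
Satisfying assignments:
  a=0, b=0, c=0, d=0, e=0
  a=0, b=0, c=1, d=0, e=0
  a=1, b=0, c=0, d=0, e=0

3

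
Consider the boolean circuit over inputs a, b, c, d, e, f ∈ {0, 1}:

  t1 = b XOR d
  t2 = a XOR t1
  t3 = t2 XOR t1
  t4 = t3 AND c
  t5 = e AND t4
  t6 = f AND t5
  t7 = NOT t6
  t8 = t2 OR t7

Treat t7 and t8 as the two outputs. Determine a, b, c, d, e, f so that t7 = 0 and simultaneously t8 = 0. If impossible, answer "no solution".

a=1 b=1 c=1 d=0 e=1 f=1

Check with a=1 b=1 c=1 d=0 e=1 f=1:
t1 = b XOR d = 1 XOR 0 = 1
t2 = a XOR t1 = 1 XOR 1 = 0
t3 = t2 XOR t1 = 0 XOR 1 = 1
t4 = t3 AND c = 1 AND 1 = 1
t5 = e AND t4 = 1 AND 1 = 1
t6 = f AND t5 = 1 AND 1 = 1
t7 = NOT t6 = NOT 1 = 0
t8 = t2 OR t7 = 0 OR 0 = 0
So t7 = 0 and t8 = 0.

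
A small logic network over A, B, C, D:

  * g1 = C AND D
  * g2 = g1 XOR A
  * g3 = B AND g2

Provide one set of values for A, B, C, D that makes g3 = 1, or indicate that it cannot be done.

g3 = B AND g2 must be 1, so both B = 1 and g2 = 1.
g2 = g1 XOR A must be 1, so g1 and A differ.
Check with A=1, B=1, C=0, D=1:
g1 = C AND D = 0 AND 1 = 0
g2 = g1 XOR A = 0 XOR 1 = 1
g3 = B AND g2 = 1 AND 1 = 1
So g3 = 1 as required.

A=1, B=1, C=0, D=1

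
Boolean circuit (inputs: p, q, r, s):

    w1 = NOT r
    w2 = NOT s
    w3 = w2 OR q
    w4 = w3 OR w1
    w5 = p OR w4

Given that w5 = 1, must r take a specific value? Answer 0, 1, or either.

either

Both values of r occur among assignments with w5 = 1:
  r=0: p=0, q=0, r=0, s=0
  r=1: p=0, q=0, r=1, s=0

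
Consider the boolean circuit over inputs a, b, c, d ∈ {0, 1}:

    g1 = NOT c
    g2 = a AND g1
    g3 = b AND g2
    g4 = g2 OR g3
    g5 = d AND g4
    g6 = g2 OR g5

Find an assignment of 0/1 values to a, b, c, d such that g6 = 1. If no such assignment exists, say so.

a=1, b=1, c=0, d=0

Check with a=1, b=1, c=0, d=0:
g1 = NOT c = NOT 0 = 1
g2 = a AND g1 = 1 AND 1 = 1
g3 = b AND g2 = 1 AND 1 = 1
g4 = g2 OR g3 = 1 OR 1 = 1
g5 = d AND g4 = 0 AND 1 = 0
g6 = g2 OR g5 = 1 OR 0 = 1
So g6 = 1 as required.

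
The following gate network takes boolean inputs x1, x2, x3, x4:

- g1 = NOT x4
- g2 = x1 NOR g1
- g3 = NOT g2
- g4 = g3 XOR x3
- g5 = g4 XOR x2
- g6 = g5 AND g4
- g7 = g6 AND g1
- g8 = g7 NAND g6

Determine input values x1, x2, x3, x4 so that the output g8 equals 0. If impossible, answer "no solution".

Check with x1=1 x2=0 x3=0 x4=0:
g1 = NOT x4 = NOT 0 = 1
g2 = x1 NOR g1 = 1 NOR 1 = 0
g3 = NOT g2 = NOT 0 = 1
g4 = g3 XOR x3 = 1 XOR 0 = 1
g5 = g4 XOR x2 = 1 XOR 0 = 1
g6 = g5 AND g4 = 1 AND 1 = 1
g7 = g6 AND g1 = 1 AND 1 = 1
g8 = g7 NAND g6 = 1 NAND 1 = 0
So g8 = 0 as required.

x1=1 x2=0 x3=0 x4=0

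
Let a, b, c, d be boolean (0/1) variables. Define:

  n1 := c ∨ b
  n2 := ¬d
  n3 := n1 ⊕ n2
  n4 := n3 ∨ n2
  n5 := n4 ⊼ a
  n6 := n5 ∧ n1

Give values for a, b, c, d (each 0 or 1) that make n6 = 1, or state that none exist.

n6 = n5 ∧ n1 must be 1, so both n5 = 1 and n1 = 1.
n5 = n4 ⊼ a must be 1, so at least one of n4, a is 0.
Check with a=0, b=0, c=1, d=1:
n1 = c ∨ b = 1 ∨ 0 = 1
n2 = ¬d = ¬1 = 0
n3 = n1 ⊕ n2 = 1 ⊕ 0 = 1
n4 = n3 ∨ n2 = 1 ∨ 0 = 1
n5 = n4 ⊼ a = 1 ⊼ 0 = 1
n6 = n5 ∧ n1 = 1 ∧ 1 = 1
So n6 = 1 as required.

a=0, b=0, c=1, d=1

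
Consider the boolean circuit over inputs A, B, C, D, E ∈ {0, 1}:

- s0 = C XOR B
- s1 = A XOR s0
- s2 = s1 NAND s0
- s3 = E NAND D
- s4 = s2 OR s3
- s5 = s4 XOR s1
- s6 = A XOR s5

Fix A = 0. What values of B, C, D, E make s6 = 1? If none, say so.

Check with A = 0 and B=1, C=0, D=1, E=1:
s0 = C XOR B = 0 XOR 1 = 1
s1 = A XOR s0 = 0 XOR 1 = 1
s2 = s1 NAND s0 = 1 NAND 1 = 0
s3 = E NAND D = 1 NAND 1 = 0
s4 = s2 OR s3 = 0 OR 0 = 0
s5 = s4 XOR s1 = 0 XOR 1 = 1
s6 = A XOR s5 = 0 XOR 1 = 1
So s6 = 1.

B=1, C=0, D=1, E=1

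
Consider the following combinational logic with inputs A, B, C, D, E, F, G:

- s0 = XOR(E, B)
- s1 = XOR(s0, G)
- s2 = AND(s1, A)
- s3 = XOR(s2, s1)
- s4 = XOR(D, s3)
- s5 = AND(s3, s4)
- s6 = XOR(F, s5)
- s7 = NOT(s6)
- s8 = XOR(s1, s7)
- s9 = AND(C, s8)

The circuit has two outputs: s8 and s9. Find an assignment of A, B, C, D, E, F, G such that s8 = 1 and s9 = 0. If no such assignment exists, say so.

Check with A=1, B=1, C=0, D=1, E=1, F=0, G=0:
s0 = XOR(E, B) = XOR(1, 1) = 0
s1 = XOR(s0, G) = XOR(0, 0) = 0
s2 = AND(s1, A) = AND(0, 1) = 0
s3 = XOR(s2, s1) = XOR(0, 0) = 0
s4 = XOR(D, s3) = XOR(1, 0) = 1
s5 = AND(s3, s4) = AND(0, 1) = 0
s6 = XOR(F, s5) = XOR(0, 0) = 0
s7 = NOT(s6) = NOT 0 = 1
s8 = XOR(s1, s7) = XOR(0, 1) = 1
s9 = AND(C, s8) = AND(0, 1) = 0
So s8 = 1 and s9 = 0.

A=1, B=1, C=0, D=1, E=1, F=0, G=0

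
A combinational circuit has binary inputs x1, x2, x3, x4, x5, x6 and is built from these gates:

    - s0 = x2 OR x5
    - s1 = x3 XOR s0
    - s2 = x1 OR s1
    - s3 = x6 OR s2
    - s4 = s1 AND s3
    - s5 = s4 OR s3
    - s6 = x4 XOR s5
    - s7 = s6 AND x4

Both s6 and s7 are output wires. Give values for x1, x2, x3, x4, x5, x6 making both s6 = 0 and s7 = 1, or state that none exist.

Across all 64 input combinations, none give both s6 = 0 and s7 = 1.

no solution exists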